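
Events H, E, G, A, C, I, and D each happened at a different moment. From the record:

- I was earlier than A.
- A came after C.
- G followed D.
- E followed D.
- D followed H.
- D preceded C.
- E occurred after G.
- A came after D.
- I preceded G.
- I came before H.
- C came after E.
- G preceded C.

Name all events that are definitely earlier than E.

D, G, H, I

Directly stated before E: D and G.
H reaches E via H → D → E.
I reaches E via I → G → E.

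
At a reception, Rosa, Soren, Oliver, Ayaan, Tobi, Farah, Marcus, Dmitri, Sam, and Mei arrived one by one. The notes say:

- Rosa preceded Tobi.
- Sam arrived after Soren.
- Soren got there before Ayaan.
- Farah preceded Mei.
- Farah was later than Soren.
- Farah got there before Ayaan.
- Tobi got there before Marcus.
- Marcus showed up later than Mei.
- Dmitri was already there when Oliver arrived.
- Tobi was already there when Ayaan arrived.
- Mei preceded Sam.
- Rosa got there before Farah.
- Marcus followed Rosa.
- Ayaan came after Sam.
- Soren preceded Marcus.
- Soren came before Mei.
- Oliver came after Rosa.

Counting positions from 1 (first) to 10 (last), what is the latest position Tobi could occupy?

8

Tobi must come before Ayaan and Marcus — 2 guests forced after them.
Everything else can be placed before Tobi in some valid order, so Tobi can sit as late as position 10 − 2 = 8.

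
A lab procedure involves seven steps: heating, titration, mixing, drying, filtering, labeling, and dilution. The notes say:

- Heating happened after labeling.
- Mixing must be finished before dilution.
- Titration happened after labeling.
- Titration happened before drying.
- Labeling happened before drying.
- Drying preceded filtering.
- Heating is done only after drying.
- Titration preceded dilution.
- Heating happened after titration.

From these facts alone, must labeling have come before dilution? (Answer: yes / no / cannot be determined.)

Chain the constraints: labeling → titration → dilution. Each link is directly stated, so labeling comes before dilution.

yes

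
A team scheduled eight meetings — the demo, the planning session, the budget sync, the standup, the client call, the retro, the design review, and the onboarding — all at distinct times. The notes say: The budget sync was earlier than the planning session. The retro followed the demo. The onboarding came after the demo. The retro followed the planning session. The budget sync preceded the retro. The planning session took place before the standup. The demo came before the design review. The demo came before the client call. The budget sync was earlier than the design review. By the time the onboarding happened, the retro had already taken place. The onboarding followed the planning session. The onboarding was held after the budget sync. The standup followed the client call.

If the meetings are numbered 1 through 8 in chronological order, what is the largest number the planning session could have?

The planning session must come before the onboarding, the retro, and the standup — 3 meetings forced after it.
Everything else can be placed before the planning session in some valid order, so the planning session can sit as late as position 8 − 3 = 5.

5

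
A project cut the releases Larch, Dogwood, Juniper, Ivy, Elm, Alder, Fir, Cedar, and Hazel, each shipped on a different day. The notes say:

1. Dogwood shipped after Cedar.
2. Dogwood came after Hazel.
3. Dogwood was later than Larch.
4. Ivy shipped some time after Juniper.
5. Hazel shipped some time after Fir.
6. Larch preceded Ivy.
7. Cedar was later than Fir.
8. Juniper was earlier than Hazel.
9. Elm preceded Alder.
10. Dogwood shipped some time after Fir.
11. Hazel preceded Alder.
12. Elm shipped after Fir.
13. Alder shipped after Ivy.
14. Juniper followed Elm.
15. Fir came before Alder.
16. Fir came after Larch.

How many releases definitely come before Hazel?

Directly stated before Hazel: Fir and Juniper.
Elm reaches Hazel via Elm → Juniper → Hazel.
Larch reaches Hazel via Larch → Fir → Hazel.
That's Elm, Fir, Juniper, and Larch — 4 in all.

4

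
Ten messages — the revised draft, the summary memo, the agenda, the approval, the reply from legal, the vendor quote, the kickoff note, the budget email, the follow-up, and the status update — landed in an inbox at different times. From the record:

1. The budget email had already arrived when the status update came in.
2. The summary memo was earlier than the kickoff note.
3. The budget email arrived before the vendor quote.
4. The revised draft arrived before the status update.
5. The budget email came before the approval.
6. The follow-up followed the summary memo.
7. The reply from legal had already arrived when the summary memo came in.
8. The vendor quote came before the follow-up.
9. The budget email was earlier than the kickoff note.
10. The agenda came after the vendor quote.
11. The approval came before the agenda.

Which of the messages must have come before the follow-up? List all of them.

Directly stated before the follow-up: the summary memo and the vendor quote.
The budget email reaches the follow-up via the budget email → the vendor quote → the follow-up.
The reply from legal reaches the follow-up via the reply from legal → the summary memo → the follow-up.
No chain forces the kickoff note (or any of the others) ahead of the follow-up.

the budget email, the reply from legal, the summary memo, the vendor quote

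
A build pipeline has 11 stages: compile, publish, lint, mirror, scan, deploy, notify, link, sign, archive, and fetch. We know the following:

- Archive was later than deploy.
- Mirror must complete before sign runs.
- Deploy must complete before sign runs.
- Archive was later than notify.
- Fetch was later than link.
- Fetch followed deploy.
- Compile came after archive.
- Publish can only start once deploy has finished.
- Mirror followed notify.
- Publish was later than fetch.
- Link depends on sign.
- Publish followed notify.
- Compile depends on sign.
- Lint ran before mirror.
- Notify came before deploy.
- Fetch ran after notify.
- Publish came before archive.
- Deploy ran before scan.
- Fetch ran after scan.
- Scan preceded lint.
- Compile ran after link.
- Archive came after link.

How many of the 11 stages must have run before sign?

5

Directly stated before sign: deploy and mirror.
Lint reaches sign via lint → mirror → sign.
Notify reaches sign via notify → mirror → sign.
Scan reaches sign via scan → lint → mirror → sign.
That's deploy, lint, mirror, notify, and scan — 5 in all.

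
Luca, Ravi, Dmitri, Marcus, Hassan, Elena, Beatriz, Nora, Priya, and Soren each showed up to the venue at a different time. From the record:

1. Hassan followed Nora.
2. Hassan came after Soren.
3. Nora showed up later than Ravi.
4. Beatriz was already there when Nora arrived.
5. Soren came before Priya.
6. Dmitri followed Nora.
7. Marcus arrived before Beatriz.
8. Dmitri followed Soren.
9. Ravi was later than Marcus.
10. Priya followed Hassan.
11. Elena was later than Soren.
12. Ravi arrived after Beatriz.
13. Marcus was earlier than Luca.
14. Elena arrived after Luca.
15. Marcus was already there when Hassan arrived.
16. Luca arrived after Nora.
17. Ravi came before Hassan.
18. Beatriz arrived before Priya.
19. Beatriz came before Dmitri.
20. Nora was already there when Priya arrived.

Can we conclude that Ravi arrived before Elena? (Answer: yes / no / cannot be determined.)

yes

Chain the constraints: Ravi → Nora → Luca → Elena. Each link is directly stated, so Ravi comes before Elena.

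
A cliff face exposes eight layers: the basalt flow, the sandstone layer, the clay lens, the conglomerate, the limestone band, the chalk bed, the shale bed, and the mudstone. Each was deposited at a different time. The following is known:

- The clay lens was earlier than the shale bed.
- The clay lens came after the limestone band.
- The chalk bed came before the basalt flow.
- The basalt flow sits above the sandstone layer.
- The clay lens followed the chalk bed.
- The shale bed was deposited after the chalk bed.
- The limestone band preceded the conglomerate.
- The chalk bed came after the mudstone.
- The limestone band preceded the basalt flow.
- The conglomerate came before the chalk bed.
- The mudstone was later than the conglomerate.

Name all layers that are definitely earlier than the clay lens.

Directly stated before the clay lens: the chalk bed and the limestone band.
The conglomerate reaches the clay lens via the conglomerate → the chalk bed → the clay lens.
The mudstone reaches the clay lens via the mudstone → the chalk bed → the clay lens.

the chalk bed, the conglomerate, the limestone band, the mudstone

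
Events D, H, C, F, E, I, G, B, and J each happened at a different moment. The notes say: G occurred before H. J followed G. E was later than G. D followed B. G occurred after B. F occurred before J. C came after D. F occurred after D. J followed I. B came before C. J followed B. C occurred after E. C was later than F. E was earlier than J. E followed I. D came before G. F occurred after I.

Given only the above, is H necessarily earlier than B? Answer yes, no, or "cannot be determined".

no

Tracing the constraints gives B → G → H, so B must come before H.
That means H cannot be before B.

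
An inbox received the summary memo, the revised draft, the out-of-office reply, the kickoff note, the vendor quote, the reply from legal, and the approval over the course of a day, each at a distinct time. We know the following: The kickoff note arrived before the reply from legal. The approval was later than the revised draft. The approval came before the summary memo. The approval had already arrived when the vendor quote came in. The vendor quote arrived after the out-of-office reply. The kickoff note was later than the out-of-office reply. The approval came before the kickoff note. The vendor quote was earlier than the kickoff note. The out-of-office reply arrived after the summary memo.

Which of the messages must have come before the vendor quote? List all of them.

the approval, the out-of-office reply, the revised draft, the summary memo

Directly stated before the vendor quote: the approval and the out-of-office reply.
The revised draft reaches the vendor quote via the revised draft → the approval → the vendor quote.
The summary memo reaches the vendor quote via the summary memo → the out-of-office reply → the vendor quote.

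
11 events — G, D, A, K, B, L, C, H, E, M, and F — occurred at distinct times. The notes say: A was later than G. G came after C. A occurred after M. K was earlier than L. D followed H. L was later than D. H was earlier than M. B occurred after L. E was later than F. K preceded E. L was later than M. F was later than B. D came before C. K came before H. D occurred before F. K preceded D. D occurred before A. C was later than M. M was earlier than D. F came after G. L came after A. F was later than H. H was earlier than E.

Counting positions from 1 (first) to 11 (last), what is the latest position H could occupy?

H must come before A, B, C, D, E, F, G, L, and M — 9 events forced after it.
Everything else can be placed before H in some valid order, so H can sit as late as position 11 − 9 = 2.

2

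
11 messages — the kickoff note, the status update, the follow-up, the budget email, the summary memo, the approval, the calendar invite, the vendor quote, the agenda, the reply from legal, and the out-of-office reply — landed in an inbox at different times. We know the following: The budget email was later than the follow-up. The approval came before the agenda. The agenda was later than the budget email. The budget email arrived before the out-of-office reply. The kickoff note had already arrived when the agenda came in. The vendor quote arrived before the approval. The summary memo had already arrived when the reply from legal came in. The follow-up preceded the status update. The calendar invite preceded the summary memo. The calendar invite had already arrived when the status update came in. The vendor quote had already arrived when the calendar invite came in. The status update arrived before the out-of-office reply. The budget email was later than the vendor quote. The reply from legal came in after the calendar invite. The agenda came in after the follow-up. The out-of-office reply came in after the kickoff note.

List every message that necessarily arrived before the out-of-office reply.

the budget email, the calendar invite, the follow-up, the kickoff note, the status update, the vendor quote

Directly stated before the out-of-office reply: the budget email, the kickoff note, and the status update.
The calendar invite reaches the out-of-office reply via the calendar invite → the status update → the out-of-office reply.
The follow-up reaches the out-of-office reply via the follow-up → the budget email → the out-of-office reply.
The vendor quote reaches the out-of-office reply via the vendor quote → the budget email → the out-of-office reply.
No chain forces the summary memo (or any of the others) ahead of the out-of-office reply.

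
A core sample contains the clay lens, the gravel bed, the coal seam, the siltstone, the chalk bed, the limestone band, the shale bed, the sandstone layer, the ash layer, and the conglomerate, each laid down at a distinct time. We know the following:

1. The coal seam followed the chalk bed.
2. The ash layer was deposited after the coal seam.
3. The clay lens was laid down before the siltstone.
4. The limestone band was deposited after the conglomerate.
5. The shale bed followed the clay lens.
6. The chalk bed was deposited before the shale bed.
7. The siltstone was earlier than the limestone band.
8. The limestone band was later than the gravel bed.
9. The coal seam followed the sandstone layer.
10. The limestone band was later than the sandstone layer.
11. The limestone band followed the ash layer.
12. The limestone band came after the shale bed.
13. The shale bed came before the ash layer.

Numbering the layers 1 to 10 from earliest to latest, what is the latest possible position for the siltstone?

9

The siltstone must come before the limestone band — 1 layer forced after it.
Everything else can be placed before the siltstone in some valid order, so the siltstone can sit as late as position 10 − 1 = 9.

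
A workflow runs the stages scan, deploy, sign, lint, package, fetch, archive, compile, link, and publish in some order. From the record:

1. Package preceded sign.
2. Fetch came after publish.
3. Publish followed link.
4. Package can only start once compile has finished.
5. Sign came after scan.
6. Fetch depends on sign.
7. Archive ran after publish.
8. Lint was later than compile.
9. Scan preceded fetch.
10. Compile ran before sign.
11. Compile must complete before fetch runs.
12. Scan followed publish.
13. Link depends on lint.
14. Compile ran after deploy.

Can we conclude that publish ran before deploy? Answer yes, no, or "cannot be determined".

Tracing the constraints gives deploy → compile → lint → link → publish, so deploy must come before publish.
That means publish cannot be before deploy.

no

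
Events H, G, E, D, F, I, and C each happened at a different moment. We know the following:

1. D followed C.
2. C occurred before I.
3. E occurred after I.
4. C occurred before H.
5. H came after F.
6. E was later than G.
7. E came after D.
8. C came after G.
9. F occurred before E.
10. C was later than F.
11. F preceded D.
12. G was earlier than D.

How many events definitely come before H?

3

Directly stated before H: C and F.
G reaches H via G → C → H.
No chain forces D (or any of the others) ahead of H.
That's C, F, and G — 3 in all.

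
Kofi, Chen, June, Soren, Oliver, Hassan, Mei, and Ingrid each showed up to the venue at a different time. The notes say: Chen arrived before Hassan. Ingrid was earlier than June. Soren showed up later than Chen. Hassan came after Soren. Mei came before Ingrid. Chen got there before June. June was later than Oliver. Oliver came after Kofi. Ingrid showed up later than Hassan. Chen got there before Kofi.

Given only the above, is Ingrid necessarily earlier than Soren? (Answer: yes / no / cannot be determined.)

no

Tracing the constraints gives Soren → Hassan → Ingrid, so Soren must come before Ingrid.
That means Ingrid cannot be before Soren.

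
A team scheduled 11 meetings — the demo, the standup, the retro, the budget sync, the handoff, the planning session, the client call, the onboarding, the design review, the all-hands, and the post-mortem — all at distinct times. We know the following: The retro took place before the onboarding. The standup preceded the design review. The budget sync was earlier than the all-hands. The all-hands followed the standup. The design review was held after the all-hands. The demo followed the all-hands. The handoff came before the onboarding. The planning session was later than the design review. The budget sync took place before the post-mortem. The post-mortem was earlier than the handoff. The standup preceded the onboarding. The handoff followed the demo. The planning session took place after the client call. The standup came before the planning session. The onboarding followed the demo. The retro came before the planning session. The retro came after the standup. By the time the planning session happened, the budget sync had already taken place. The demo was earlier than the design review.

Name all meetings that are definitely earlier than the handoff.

Directly stated before the handoff: the demo and the post-mortem.
The all-hands reaches the handoff via the all-hands → the demo → the handoff.
The budget sync reaches the handoff via the budget sync → the post-mortem → the handoff.
The standup reaches the handoff via the standup → the all-hands → the demo → the handoff.
No chain forces the retro (or any of the others) ahead of the handoff.

the all-hands, the budget sync, the demo, the post-mortem, the standup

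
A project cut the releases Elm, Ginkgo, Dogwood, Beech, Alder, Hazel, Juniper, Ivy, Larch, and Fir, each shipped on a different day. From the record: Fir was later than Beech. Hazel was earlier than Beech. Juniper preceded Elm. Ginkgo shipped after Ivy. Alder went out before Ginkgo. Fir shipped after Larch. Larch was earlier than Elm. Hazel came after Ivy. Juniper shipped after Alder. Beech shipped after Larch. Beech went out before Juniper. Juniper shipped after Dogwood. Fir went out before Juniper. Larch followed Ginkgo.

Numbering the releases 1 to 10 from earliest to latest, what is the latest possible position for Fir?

Fir must come before Elm and Juniper — 2 releases forced after it.
Everything else can be placed before Fir in some valid order, so Fir can sit as late as position 10 − 2 = 8.

8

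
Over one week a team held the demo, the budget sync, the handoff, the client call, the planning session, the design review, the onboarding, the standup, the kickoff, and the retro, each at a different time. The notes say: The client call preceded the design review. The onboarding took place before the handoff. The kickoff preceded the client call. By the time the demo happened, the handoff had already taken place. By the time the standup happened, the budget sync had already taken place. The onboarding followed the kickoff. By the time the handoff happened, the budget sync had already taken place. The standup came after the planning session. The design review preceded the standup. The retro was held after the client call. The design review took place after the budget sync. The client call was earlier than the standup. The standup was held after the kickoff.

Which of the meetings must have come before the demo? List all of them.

the budget sync, the handoff, the kickoff, the onboarding

Directly stated before the demo: the handoff.
The budget sync reaches the demo via the budget sync → the handoff → the demo.
The kickoff reaches the demo via the kickoff → the onboarding → the handoff → the demo.
The onboarding reaches the demo via the onboarding → the handoff → the demo.
No chain forces the design review (or any of the others) ahead of the demo.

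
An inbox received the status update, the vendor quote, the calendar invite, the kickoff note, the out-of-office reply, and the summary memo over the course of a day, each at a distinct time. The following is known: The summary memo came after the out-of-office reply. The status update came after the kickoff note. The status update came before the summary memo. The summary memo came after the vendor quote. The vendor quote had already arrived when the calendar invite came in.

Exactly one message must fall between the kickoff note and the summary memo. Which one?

Tracing the constraints gives the kickoff note → the status update → the summary memo, so the status update sits after the kickoff note and before the summary memo.
No other message is forced both after the kickoff note and before the summary memo.

the status update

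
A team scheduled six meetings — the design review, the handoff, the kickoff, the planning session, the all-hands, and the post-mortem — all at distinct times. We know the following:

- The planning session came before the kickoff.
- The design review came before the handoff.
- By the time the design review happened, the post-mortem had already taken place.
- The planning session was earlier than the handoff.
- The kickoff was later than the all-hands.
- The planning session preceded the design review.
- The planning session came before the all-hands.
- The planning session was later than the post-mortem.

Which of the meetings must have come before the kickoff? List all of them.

the all-hands, the planning session, the post-mortem

Directly stated before the kickoff: the all-hands and the planning session.
The post-mortem reaches the kickoff via the post-mortem → the planning session → the kickoff.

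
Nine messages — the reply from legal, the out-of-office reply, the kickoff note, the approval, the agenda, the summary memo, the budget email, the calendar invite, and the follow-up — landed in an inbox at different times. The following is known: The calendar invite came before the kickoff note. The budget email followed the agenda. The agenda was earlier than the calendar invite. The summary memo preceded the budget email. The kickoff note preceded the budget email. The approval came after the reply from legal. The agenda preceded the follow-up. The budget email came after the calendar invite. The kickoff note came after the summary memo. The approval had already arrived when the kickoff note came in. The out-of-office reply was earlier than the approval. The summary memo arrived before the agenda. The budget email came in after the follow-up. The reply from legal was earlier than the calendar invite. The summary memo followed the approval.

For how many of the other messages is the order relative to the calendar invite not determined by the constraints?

1

Forced before the calendar invite: the agenda, the approval, the out-of-office reply, the reply from legal, and the summary memo; forced after the calendar invite: the budget email and the kickoff note.
That leaves the follow-up with no forced order relative to the calendar invite — 1.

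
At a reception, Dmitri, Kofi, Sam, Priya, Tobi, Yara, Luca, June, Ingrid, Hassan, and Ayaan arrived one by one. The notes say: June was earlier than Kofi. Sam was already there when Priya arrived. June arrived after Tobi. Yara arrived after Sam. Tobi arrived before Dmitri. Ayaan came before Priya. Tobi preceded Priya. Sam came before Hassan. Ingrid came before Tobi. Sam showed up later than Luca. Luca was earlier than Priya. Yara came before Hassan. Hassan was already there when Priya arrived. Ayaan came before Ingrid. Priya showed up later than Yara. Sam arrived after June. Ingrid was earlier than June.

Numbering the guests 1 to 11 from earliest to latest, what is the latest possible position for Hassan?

10

Hassan must come before Priya — 1 guest forced after them.
Everything else can be placed before Hassan in some valid order, so Hassan can sit as late as position 11 − 1 = 10.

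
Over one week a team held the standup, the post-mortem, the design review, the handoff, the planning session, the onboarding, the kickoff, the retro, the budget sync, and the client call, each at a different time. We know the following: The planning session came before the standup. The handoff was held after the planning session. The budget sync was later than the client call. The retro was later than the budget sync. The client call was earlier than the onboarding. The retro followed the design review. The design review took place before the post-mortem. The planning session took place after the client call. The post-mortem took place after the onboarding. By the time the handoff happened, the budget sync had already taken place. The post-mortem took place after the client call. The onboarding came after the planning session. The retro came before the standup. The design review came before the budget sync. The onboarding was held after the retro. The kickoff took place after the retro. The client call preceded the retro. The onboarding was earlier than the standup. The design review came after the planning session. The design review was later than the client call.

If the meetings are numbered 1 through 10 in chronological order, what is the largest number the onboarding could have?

The onboarding must come before the post-mortem and the standup — 2 meetings forced after it.
Everything else can be placed before the onboarding in some valid order, so the onboarding can sit as late as position 10 − 2 = 8.

8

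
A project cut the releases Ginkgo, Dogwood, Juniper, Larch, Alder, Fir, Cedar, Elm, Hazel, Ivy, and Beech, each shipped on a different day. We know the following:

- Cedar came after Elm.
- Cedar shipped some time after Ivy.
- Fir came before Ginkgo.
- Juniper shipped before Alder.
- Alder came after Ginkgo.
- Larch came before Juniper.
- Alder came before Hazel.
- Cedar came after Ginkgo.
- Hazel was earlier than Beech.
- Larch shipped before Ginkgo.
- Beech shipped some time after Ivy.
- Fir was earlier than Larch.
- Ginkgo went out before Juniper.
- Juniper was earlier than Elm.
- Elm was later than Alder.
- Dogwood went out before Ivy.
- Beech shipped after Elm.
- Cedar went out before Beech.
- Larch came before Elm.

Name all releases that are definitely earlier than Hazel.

Alder, Fir, Ginkgo, Juniper, Larch

Directly stated before Hazel: Alder.
Fir reaches Hazel via Fir → Ginkgo → Alder → Hazel.
Ginkgo reaches Hazel via Ginkgo → Alder → Hazel.
Juniper reaches Hazel via Juniper → Alder → Hazel.
Likewise Larch reaches Hazel by chaining the stated constraints.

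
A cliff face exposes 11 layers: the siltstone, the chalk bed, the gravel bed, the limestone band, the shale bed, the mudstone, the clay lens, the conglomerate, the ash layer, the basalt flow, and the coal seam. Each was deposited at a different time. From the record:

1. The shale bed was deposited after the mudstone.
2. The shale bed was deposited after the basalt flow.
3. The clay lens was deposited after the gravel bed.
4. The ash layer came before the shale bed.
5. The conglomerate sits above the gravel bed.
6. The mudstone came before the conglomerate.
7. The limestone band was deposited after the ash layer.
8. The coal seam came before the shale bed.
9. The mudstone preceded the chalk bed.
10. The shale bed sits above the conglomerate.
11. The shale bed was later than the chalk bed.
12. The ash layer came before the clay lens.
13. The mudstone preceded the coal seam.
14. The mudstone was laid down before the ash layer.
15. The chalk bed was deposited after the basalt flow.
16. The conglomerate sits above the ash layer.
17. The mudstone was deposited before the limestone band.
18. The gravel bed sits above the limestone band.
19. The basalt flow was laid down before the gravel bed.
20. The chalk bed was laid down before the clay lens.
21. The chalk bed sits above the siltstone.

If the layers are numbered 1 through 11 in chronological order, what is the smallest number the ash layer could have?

2

The mudstone must come before the ash layer — 1 forced predecessor.
Nothing else is forced ahead of the ash layer, so its earliest slot is position 1 + 1 = 2.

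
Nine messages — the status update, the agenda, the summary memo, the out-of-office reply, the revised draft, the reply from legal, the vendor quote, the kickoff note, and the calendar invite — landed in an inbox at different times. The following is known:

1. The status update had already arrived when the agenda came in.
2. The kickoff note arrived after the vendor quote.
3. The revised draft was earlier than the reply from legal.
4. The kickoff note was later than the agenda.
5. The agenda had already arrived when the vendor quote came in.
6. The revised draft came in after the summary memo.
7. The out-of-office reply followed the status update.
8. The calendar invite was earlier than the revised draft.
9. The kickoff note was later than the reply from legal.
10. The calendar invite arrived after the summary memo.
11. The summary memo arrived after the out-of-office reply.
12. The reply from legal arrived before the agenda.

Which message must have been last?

Every other message has a chain of constraints placing it before the kickoff note, so the kickoff note is last.

the kickoff note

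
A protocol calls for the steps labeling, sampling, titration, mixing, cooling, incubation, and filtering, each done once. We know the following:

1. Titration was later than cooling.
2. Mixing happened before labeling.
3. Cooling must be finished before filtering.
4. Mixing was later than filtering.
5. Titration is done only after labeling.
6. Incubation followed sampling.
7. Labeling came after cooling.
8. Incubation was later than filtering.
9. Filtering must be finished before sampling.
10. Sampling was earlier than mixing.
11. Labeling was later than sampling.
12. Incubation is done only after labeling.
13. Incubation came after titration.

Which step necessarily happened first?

cooling

Cooling has a chain of constraints placing it before every other step, so cooling must be first.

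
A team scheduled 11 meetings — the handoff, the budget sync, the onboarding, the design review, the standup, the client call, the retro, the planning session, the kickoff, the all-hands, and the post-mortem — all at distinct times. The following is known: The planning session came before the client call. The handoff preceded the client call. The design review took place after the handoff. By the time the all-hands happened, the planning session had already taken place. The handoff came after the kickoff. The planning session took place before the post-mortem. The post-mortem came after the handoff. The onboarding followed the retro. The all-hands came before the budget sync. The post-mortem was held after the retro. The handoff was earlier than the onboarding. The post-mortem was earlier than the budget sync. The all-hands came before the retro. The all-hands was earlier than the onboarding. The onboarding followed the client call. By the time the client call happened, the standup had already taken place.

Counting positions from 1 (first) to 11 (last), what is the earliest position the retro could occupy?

The all-hands and the planning session must both come before the retro — 2 forced predecessors.
Nothing else is forced ahead of the retro, so its earliest slot is position 2 + 1 = 3.

3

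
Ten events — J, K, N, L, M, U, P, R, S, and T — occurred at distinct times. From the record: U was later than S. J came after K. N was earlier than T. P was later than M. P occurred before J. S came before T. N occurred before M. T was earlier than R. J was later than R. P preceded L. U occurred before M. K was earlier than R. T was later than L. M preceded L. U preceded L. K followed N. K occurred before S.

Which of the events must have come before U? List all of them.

Directly stated before U: S.
K reaches U via K → S → U.
N reaches U via N → K → S → U.
No chain forces T (or any of the others) ahead of U.

K, N, S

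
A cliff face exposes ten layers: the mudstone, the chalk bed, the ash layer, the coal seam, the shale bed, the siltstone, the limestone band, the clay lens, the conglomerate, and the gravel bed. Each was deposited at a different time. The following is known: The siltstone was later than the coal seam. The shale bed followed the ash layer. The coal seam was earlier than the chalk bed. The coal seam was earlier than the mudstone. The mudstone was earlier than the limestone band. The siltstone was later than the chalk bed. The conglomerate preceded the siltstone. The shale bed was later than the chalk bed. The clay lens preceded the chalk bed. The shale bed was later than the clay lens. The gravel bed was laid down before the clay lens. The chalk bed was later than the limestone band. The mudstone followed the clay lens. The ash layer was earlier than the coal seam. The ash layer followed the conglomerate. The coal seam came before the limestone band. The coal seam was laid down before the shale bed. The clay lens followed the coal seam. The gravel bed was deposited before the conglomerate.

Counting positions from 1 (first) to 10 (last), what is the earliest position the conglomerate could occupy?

The gravel bed must come before the conglomerate — 1 forced predecessor.
Nothing else is forced ahead of the conglomerate, so its earliest slot is position 1 + 1 = 2.

2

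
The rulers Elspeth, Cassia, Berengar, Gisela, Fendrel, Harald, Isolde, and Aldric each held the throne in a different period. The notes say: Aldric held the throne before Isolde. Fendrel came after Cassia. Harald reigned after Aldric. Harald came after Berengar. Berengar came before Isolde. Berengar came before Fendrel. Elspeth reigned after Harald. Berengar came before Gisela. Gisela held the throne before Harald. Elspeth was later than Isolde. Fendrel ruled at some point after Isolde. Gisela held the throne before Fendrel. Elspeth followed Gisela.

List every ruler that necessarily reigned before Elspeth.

Directly stated before Elspeth: Gisela, Harald, and Isolde.
Aldric reaches Elspeth via Aldric → Isolde → Elspeth.
Berengar reaches Elspeth via Berengar → Isolde → Elspeth.
No chain forces Fendrel (or any of the others) ahead of Elspeth.

Aldric, Berengar, Gisela, Harald, Isolde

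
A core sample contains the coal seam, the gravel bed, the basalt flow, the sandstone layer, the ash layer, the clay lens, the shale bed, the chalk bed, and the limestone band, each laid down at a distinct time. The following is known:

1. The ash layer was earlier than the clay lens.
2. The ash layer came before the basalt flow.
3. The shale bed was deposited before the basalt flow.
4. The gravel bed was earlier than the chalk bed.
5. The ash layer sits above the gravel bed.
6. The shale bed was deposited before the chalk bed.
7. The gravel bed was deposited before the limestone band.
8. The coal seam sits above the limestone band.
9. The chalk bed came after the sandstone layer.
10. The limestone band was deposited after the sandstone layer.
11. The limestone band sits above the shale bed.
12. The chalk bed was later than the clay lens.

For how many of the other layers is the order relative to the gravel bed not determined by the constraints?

2

Forced after the gravel bed: the ash layer, the basalt flow, the chalk bed, the clay lens, the coal seam, and the limestone band.
That leaves the sandstone layer and the shale bed with no forced order relative to the gravel bed — 2.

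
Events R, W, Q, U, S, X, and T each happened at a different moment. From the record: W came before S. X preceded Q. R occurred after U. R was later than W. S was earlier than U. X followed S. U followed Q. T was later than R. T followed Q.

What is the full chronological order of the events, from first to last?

W, S, X, Q, U, R, T

The constraints fix every adjacent pair, so only one ordering works:
W → S → X → Q → U → R → T.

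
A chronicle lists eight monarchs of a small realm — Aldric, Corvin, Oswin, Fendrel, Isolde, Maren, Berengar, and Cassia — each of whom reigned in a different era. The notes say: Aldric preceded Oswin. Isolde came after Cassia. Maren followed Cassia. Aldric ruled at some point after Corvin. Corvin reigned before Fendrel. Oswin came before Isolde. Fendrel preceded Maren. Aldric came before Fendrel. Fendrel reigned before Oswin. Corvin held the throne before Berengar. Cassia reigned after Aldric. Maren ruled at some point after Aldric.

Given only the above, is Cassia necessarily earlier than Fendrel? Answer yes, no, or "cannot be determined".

No chain of stated constraints runs from Cassia to Fendrel, and none runs from Fendrel to Cassia either.
So the relative order of Cassia and Fendrel is not fixed by the given facts.

cannot be determined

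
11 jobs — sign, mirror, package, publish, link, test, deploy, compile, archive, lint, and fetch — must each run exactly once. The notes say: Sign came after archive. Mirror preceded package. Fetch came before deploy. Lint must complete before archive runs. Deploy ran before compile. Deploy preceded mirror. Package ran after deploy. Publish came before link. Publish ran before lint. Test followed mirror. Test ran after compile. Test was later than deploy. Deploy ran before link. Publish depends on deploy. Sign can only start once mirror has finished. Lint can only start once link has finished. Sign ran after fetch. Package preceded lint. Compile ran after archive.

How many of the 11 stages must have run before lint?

6

Directly stated before lint: link, package, and publish.
Deploy reaches lint via deploy → package → lint.
Fetch reaches lint via fetch → deploy → package → lint.
Mirror reaches lint via mirror → package → lint.
That's deploy, fetch, link, mirror, package, and publish — 6 in all.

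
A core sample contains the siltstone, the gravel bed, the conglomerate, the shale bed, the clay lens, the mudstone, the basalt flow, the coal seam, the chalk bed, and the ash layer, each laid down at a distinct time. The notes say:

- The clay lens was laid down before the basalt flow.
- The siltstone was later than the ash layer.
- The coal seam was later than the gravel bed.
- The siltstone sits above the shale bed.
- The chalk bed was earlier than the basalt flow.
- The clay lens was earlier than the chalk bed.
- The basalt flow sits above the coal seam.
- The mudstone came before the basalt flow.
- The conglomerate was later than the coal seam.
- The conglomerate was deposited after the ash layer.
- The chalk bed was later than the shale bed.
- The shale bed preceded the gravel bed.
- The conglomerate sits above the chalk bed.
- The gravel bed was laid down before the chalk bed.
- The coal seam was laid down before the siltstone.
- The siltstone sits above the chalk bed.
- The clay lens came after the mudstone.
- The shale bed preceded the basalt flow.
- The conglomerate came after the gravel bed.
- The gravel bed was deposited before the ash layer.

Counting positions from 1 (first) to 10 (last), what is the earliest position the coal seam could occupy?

The gravel bed and the shale bed must both come before the coal seam — 2 forced predecessors.
Nothing else is forced ahead of the coal seam, so its earliest slot is position 2 + 1 = 3.

3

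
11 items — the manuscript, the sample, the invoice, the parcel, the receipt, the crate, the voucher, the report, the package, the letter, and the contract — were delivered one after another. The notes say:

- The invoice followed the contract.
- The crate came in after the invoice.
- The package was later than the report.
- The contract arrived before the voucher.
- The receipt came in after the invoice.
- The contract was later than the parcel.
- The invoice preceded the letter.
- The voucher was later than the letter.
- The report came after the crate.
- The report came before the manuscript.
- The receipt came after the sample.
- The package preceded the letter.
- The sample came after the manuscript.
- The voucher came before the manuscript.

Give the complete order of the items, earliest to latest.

The constraints fix every adjacent pair, so only one ordering works:
the parcel → the contract → the invoice → the crate → the report → the package → the letter → the voucher → the manuscript → the sample → the receipt.

the parcel, the contract, the invoice, the crate, the report, the package, the letter, the voucher, the manuscript, the sample, the receipt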